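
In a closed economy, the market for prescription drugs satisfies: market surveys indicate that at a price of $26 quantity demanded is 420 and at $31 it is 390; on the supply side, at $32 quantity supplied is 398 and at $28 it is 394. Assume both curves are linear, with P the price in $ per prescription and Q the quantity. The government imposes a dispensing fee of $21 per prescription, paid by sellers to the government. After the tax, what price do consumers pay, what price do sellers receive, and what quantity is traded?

Consumers pay $33; sellers receive $12; quantity = 378.

Demand slope: (390 − 420)/(31 − 26) = -6, so Qd = 576 − 6P.
Supply slope: (394 − 398)/(28 − 32) = 1, so Qs = P + 366.
Before the tax: set 576 − 6P = P + 366 → P* = $30, Q* = 396.
With the tax collected from sellers, supply shifts: Qs = (P − 21) + 366.
Solving gives Q = 378 with consumers paying $33 and sellers receiving $12 (the $21 wedge).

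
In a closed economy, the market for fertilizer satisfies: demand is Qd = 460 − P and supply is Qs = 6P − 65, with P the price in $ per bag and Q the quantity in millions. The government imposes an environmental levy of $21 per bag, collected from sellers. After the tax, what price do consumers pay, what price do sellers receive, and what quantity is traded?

Consumers pay $93; sellers receive $72; quantity = 367.

Without the tax, 460 − P = 6P − 65 gives 7P = 525, so P* = $75 and Q* = 385.
With the tax collected from sellers, supply shifts: Qs = 6(P − 21) − 65.
Solving gives Q = 367 with consumers paying $93 and sellers receiving $72 (the $21 wedge).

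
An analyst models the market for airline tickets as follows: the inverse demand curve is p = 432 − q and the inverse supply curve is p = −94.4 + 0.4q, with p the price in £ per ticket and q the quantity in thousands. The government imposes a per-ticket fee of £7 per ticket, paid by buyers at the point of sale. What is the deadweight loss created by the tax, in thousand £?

Deadweight loss = £17.5 thousand.

Inverting to q(p) form: qd = 432 − p; qs = 2.5p + 236.
Without the tax, 432 − p = 2.5p + 236 gives 3.5p = 196, so p* = £56 and q* = 376.
With the tax collected from buyers, demand (in seller-price terms) shifts: qd = 432 − (p + 7).
New equilibrium: buyers pay £61, suppliers receive £54, q = 371. (Wedge: pb − ps = 7.)
Quantity falls by |ΔQ| = |376 − 371| = 5.
DWL = ½ · t · |ΔQ| = ½ · 7 · 5 = £17.5.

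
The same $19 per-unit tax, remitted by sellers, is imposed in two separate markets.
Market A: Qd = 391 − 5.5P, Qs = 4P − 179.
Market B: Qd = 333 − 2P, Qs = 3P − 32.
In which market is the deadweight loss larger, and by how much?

Market A: pre-tax P* = $60, Q* = 61; post-tax Q = 17; deadweight loss = $418.
Market B: pre-tax P* = $73, Q* = 187; post-tax Q = 164.2; deadweight loss = $216.6.
Difference: $418 vs $216.6 → market A is larger by $201.4.

Market A, by $201.4.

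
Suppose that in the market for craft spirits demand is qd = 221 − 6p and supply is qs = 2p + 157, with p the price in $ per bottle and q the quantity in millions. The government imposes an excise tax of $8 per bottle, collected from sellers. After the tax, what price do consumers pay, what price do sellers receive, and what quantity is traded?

Consumers pay $10; sellers receive $2; quantity = 161.

Without the tax, 221 − 6p = 2p + 157 gives 8p = 64, so p* = $8 and q* = 173.
With the tax collected from sellers, supply shifts: qs = 2(p − 8) + 157.
Solving gives q = 161 with consumers paying $10 and sellers receiving $2 (the $8 wedge).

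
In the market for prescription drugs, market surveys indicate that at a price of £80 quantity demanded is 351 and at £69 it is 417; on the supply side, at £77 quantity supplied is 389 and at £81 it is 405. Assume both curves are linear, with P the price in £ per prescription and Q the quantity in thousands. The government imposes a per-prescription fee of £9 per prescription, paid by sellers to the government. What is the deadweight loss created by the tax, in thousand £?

Deadweight loss = £97.2 thousand.

Demand slope: (417 − 351)/(69 − 80) = -6, so Qd = 831 − 6P.
Supply slope: (405 − 389)/(81 − 77) = 4, so Qs = 4P + 81.
Before the tax: set 831 − 6P = 4P + 81 → P* = £75, Q* = 381.
With the tax collected from sellers, supply shifts: Qs = 4(P − 9) + 81.
Solving gives Q = 359.4 with buyers paying £78.6 and sellers receiving £69.6 (the £9 wedge).
Quantity falls by |ΔQ| = |381 − 359.4| = 21.6.
DWL = ½ · t · |ΔQ| = ½ · 9 · 21.6 = £97.2.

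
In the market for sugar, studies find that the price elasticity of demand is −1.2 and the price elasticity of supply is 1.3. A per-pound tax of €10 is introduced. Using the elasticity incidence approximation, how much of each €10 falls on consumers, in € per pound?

Consumers bear ≈ €5.2 per pound.

Incidence ratio: consumers' share ≈ εs / (εs + |εd|) = 1.3 / (1.3 + 1.2) = 0.52.
So consumers bear ≈ 0.52 × €10 = €5.2; producers bear €4.8.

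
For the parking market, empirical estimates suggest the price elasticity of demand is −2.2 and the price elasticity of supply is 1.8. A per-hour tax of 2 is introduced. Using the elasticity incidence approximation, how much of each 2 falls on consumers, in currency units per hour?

Consumers bear ≈ 0.9 per hour.

Incidence ratio: consumers' share ≈ εs / (εs + |εd|) = 1.8 / (1.8 + 2.2) = 0.45.
So consumers bear ≈ 0.45 × 2 = 0.9; suppliers bear 1.1.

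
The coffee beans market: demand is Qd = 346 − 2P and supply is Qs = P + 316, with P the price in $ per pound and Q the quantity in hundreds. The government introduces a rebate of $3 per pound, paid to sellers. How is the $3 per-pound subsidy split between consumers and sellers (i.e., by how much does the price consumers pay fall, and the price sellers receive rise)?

Consumers gain $1 per pound; sellers gain $2 per pound.

Before the subsidy: set 346 − 2P = P + 316 → P* = $10, Q* = 326.
With a per-unit subsidy paid to sellers, each receives P + 3 per unit sold, so supply becomes Qs = (P + 3) + 316.
New equilibrium: consumers pay $9, sellers receive $12, Q = 328. (Wedge: Pb − Ps = −3.)
Gain to consumers: $1; to sellers: $2. (They sum to $3.)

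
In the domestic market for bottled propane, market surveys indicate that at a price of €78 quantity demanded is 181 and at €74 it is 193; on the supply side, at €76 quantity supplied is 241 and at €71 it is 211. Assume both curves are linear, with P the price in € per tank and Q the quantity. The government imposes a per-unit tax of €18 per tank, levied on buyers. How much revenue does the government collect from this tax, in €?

Demand slope: (193 − 181)/(74 − 78) = -3, so Qd = 415 − 3P.
Supply slope: (211 − 241)/(71 − 76) = 6, so Qs = 6P − 215.
Before the tax: set 415 − 3P = 6P − 215 → P* = €70, Q* = 205.
With the tax collected from buyers, demand (in seller-price terms) shifts: Qd = 415 − 3(P + 18).
Solving gives Q = 169 with buyers paying €82 and producers receiving €64 (the €18 wedge).
Revenue = t · Q = 18 · 169 = €3042.

Tax revenue = €3042.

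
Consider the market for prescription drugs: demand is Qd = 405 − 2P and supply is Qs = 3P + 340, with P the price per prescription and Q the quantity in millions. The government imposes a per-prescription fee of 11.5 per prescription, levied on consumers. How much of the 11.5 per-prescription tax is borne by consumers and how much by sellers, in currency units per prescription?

Before the tax: set 405 − 2P = 3P + 340 → P* = 13, Q* = 379.
With the tax collected from consumers, demand (in seller-price terms) shifts: Qd = 405 − 2(P + 11.5).
New equilibrium: consumers pay 19.9, sellers receive 8.4, Q = 365.2. (Wedge: Pb − Ps = 11.5.)
Burden on consumers: 6.9; on sellers: 4.6. (They sum to 11.5.)
The less price-elastic side of the market bears the larger share of a per-unit tax.

Consumers bear 6.9 per prescription; sellers bear 4.6 per prescription.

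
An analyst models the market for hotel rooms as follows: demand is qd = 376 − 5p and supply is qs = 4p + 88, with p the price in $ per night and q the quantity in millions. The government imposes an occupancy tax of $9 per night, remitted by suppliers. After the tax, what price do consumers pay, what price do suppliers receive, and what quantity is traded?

Consumers pay $36; suppliers receive $27; quantity = 196.

Without the tax, 376 − 5p = 4p + 88 gives 9p = 288, so p* = $32 and q* = 216.
With the tax collected from suppliers, supply shifts: qs = 4(p − 9) + 88.
Solving gives q = 196 with consumers paying $36 and suppliers receiving $27 (the $9 wedge).
The less price-elastic side of the market bears the larger share of a per-unit tax.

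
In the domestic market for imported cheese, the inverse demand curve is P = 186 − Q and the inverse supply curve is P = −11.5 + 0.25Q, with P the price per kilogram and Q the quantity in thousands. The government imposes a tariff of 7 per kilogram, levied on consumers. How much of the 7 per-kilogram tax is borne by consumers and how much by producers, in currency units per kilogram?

Rewrite in direct form: Qd = 186 − P and Qs = 4P + 46.
Without the tax, 186 − P = 4P + 46 gives 5P = 140, so P* = 28 and Q* = 158.
With the tax collected from consumers, demand (in seller-price terms) shifts: Qd = 186 − (P + 7).
Solving gives Q = 152.4 with consumers paying 33.6 and producers receiving 26.6 (the 7 wedge).
Burden on consumers: 5.6; on producers: 1.4. (They sum to 7.)
The less price-elastic side of the market bears the larger share of a per-unit tax.

Consumers bear 5.6 per kilogram; producers bear 1.4 per kilogram.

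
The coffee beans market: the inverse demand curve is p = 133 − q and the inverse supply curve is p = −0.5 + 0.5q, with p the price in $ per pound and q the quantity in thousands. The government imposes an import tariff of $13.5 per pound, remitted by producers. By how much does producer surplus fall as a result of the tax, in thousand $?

Inverting to q(p) form: qd = 133 − p; qs = 2p + 1.
Before the tax: set 133 − p = 2p + 1 → p* = $44, q* = 89.
With the tax collected from producers, supply shifts: qs = 2(p − 13.5) + 1.
Solving gives q = 80 with buyers paying $53 and producers receiving $39.5 (the $13.5 wedge).
ΔPS is the trapezoid between Q = 80 and Q = 89 of height $4.5: ½ · (89 + 80) · 4.5 = $380.25.

Producer surplus falls by $380.25 thousand.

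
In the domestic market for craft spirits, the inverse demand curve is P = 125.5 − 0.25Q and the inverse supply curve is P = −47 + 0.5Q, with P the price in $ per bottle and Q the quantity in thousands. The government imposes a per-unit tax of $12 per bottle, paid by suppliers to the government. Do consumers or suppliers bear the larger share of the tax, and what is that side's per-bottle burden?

Rewrite in direct form: Qd = 502 − 4P and Qs = 2P + 94.
Before the tax: set 502 − 4P = 2P + 94 → P* = $68, Q* = 230.
With the tax collected from suppliers, supply shifts: Qs = 2(P − 12) + 94.
Solving gives Q = 214 with consumers paying $72 and suppliers receiving $60 (the $12 wedge).
Per-bottle burden: consumers $4, suppliers $8.
Suppliers take the larger share because supply is less price-elastic here (demand slope 4 vs supply slope 2).
The less price-elastic side of the market bears the larger share of a per-unit tax.

Suppliers bear the larger share: $8 per bottle.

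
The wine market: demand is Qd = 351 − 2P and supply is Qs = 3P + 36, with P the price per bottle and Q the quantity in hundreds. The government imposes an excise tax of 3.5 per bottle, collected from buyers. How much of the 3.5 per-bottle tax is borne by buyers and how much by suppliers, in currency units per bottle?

Before the tax: set 351 − 2P = 3P + 36 → P* = 63, Q* = 225.
With the tax collected from buyers, demand (in seller-price terms) shifts: Qd = 351 − 2(P + 3.5).
Solving gives Q = 220.8 with buyers paying 65.1 and suppliers receiving 61.6 (the 3.5 wedge).
Burden on buyers: 2.1; on suppliers: 1.4. (They sum to 3.5.)

Buyers bear 2.1 per bottle; suppliers bear 1.4 per bottle.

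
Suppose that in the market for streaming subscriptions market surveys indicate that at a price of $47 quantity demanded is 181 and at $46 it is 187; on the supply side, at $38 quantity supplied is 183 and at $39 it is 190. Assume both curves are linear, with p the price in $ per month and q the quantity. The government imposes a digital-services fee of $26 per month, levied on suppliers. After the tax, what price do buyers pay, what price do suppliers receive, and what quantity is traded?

Buyers pay $56; suppliers receive $30; quantity = 127.

Demand slope: (187 − 181)/(46 − 47) = -6, so qd = 463 − 6p.
Supply slope: (190 − 183)/(39 − 38) = 7, so qs = 7p − 83.
Without the tax, 463 − 6p = 7p − 83 gives 13p = 546, so p* = $42 and q* = 211.
With the tax collected from suppliers, supply shifts: qs = 7(p − 26) − 83.
New equilibrium: buyers pay $56, suppliers receive $30, q = 127. (Wedge: pb − ps = 26.)
The less price-elastic side of the market bears the larger share of a per-unit tax.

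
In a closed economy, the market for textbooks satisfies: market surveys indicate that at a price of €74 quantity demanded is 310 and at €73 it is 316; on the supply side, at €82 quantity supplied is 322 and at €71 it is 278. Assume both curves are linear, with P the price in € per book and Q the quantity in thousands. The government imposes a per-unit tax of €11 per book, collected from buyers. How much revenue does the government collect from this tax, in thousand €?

Tax revenue = €2987.6 thousand.

Demand slope: (316 − 310)/(73 − 74) = -6, so Qd = 754 − 6P.
Supply slope: (278 − 322)/(71 − 82) = 4, so Qs = 4P − 6.
Without the tax, 754 − 6P = 4P − 6 gives 10P = 760, so P* = €76 and Q* = 298.
With the tax collected from buyers, demand (in seller-price terms) shifts: Qd = 754 − 6(P + 11).
Solving gives Q = 271.6 with buyers paying €80.4 and suppliers receiving €69.4 (the €11 wedge).
Revenue = t · Q = 11 · 271.6 = €2987.6.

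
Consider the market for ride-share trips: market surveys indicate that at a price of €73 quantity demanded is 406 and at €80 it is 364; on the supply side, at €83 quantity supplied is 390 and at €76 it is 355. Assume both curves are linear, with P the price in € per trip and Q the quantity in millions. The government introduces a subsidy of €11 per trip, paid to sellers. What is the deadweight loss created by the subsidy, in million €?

Deadweight loss = €165 million.

Demand slope: (364 − 406)/(80 − 73) = -6, so Qd = 844 − 6P.
Supply slope: (355 − 390)/(76 − 83) = 5, so Qs = 5P − 25.
Without the subsidy, 844 − 6P = 5P − 25 gives 11P = 869, so P* = €79 and Q* = 370.
With a per-unit subsidy paid to sellers, each receives P + 11 per unit sold, so supply becomes Qs = 5(P + 11) − 25.
New equilibrium: buyers pay €74, sellers receive €85, Q = 400. (Wedge: Pb − Ps = −11.)
Quantity rises by |ΔQ| = |370 − 400| = 30.
DWL = ½ · t · |ΔQ| = ½ · 11 · 30 = €165.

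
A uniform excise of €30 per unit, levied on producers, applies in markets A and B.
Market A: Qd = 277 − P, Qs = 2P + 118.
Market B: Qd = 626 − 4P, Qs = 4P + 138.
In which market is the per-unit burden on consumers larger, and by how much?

Market A, by €5.

Market A: pre-tax P* = €53, Q* = 224; post-tax Q = 204; per-unit burden on consumers = €20.
Market B: pre-tax P* = €61, Q* = 382; post-tax Q = 322; per-unit burden on consumers = €15.
Difference: €20 vs €15 → market A is larger by €5.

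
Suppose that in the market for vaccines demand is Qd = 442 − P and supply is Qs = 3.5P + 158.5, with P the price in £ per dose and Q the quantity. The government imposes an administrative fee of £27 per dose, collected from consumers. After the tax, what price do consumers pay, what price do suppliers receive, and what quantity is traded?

Consumers pay £84; suppliers receive £57; quantity = 358.

Without the tax, 442 − P = 3.5P + 158.5 gives 4.5P = 283.5, so P* = £63 and Q* = 379.
With the tax collected from consumers, demand (in seller-price terms) shifts: Qd = 442 − (P + 27).
New equilibrium: consumers pay £84, suppliers receive £57, Q = 358. (Wedge: Pb − Ps = 27.)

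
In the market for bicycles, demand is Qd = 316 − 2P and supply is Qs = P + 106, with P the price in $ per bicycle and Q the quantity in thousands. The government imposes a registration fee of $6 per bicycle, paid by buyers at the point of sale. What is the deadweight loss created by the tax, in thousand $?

Before the tax: set 316 − 2P = P + 106 → P* = $70, Q* = 176.
With the tax collected from buyers, demand (in seller-price terms) shifts: Qd = 316 − 2(P + 6).
Solving gives Q = 172 with buyers paying $72 and suppliers receiving $66 (the $6 wedge).
Quantity falls by |ΔQ| = |176 − 172| = 4.
DWL = ½ · t · |ΔQ| = ½ · 6 · 4 = $12.

Deadweight loss = $12 thousand.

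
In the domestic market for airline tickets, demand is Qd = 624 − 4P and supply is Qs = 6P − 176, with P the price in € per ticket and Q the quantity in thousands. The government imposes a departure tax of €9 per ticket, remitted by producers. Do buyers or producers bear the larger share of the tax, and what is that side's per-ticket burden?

Buyers bear the larger share: €5.4 per ticket.

Before the tax: set 624 − 4P = 6P − 176 → P* = €80, Q* = 304.
With the tax collected from producers, supply shifts: Qs = 6(P − 9) − 176.
New equilibrium: buyers pay €85.4, producers receive €76.4, Q = 282.4. (Wedge: Pb − Ps = 9.)
Per-ticket burden: buyers €5.4, producers €3.6.
Buyers take the larger share because demand is less price-elastic here (demand slope 4 vs supply slope 6).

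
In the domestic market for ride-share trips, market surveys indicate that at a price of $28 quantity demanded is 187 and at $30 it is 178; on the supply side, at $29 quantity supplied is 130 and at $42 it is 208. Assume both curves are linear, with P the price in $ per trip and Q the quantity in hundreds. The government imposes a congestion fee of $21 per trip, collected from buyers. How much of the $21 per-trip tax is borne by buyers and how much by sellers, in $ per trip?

Buyers bear $12 per trip; sellers bear $9 per trip.

Demand slope: (178 − 187)/(30 − 28) = -4.5, so Qd = 313 − 4.5P.
Supply slope: (208 − 130)/(42 − 29) = 6, so Qs = 6P − 44.
Without the tax, 313 − 4.5P = 6P − 44 gives 10.5P = 357, so P* = $34 and Q* = 160.
With the tax collected from buyers, demand (in seller-price terms) shifts: Qd = 313 − 4.5(P + 21).
New equilibrium: buyers pay $46, sellers receive $25, Q = 106. (Wedge: Pb − Ps = 21.)
Burden on buyers: $12; on sellers: $9. (They sum to $21.)
The less price-elastic side of the market bears the larger share of a per-unit tax.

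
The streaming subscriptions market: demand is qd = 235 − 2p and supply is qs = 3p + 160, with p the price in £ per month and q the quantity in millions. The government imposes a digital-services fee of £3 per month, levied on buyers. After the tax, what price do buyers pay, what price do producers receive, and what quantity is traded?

Buyers pay £16.8; producers receive £13.8; quantity = 201.4.

Without the tax, 235 − 2p = 3p + 160 gives 5p = 75, so p* = £15 and q* = 205.
With the tax collected from buyers, demand (in seller-price terms) shifts: qd = 235 − 2(p + 3).
New equilibrium: buyers pay £16.8, producers receive £13.8, q = 201.4. (Wedge: pb − ps = 3.)
The less price-elastic side of the market bears the larger share of a per-unit tax.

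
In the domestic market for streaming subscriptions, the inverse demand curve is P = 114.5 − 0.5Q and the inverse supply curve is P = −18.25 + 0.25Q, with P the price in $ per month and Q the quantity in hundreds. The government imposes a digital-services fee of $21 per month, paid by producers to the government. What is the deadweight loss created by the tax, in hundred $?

Deadweight loss = $294 hundred.

Rewrite in direct form: Qd = 229 − 2P and Qs = 4P + 73.
Without the tax, 229 − 2P = 4P + 73 gives 6P = 156, so P* = $26 and Q* = 177.
With the tax collected from producers, supply shifts: Qs = 4(P − 21) + 73.
New equilibrium: buyers pay $40, producers receive $19, Q = 149. (Wedge: Pb − Ps = 21.)
Quantity falls by |ΔQ| = |177 − 149| = 28.
DWL = ½ · t · |ΔQ| = ½ · 21 · 28 = $294.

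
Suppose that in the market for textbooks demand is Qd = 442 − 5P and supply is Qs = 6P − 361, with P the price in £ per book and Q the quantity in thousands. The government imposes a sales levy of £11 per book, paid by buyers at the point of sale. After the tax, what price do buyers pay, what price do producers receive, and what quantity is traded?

Buyers pay £79; producers receive £68; quantity = 47.

Without the tax, 442 − 5P = 6P − 361 gives 11P = 803, so P* = £73 and Q* = 77.
With the tax collected from buyers, demand (in seller-price terms) shifts: Qd = 442 − 5(P + 11).
New equilibrium: buyers pay £79, producers receive £68, Q = 47. (Wedge: Pb − Ps = 11.)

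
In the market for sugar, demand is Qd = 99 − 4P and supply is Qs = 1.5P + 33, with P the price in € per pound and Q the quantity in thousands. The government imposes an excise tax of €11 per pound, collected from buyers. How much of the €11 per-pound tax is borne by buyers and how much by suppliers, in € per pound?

Without the tax, 99 − 4P = 1.5P + 33 gives 5.5P = 66, so P* = €12 and Q* = 51.
With the tax collected from buyers, demand (in seller-price terms) shifts: Qd = 99 − 4(P + 11).
Solving gives Q = 39 with buyers paying €15 and suppliers receiving €4 (the €11 wedge).
Burden on buyers: €3; on suppliers: €8. (They sum to €11.)

Buyers bear €3 per pound; suppliers bear €8 per pound.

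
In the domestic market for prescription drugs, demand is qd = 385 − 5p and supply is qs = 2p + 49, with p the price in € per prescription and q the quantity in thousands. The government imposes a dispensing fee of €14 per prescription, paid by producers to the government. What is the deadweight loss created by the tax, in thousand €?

Deadweight loss = €140 thousand.

Without the tax, 385 − 5p = 2p + 49 gives 7p = 336, so p* = €48 and q* = 145.
With the tax collected from producers, supply shifts: qs = 2(p − 14) + 49.
New equilibrium: buyers pay €52, producers receive €38, q = 125. (Wedge: pb − ps = 14.)
Quantity falls by |ΔQ| = |145 − 125| = 20.
DWL = ½ · t · |ΔQ| = ½ · 14 · 20 = €140.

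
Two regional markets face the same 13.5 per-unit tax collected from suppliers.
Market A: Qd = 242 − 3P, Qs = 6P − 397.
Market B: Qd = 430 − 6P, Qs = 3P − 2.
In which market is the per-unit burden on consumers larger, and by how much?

Market A, by 4.5.

Market A: pre-tax P* = 71, Q* = 29; post-tax Q = 2; per-unit burden on consumers = 9.
Market B: pre-tax P* = 48, Q* = 142; post-tax Q = 115; per-unit burden on consumers = 4.5.
Difference: 9 vs 4.5 → market A is larger by 4.5.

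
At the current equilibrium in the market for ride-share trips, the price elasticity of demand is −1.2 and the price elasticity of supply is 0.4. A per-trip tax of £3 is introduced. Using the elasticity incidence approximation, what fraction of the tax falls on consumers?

Incidence ratio: consumers' share ≈ εs / (εs + |εd|) = 0.4 / (0.4 + 1.2) = 0.25.
Supply is the less elastic side, so consumers bear the smaller share.

Consumers' share ≈ 0.25.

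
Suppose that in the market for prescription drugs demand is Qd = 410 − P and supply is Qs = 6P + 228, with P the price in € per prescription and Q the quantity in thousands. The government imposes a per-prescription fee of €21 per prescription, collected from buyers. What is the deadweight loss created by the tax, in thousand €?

Deadweight loss = €189 thousand.

Without the tax, 410 − P = 6P + 228 gives 7P = 182, so P* = €26 and Q* = 384.
With the tax collected from buyers, demand (in seller-price terms) shifts: Qd = 410 − (P + 21).
Solving gives Q = 366 with buyers paying €44 and suppliers receiving €23 (the €21 wedge).
Quantity falls by |ΔQ| = |384 − 366| = 18.
DWL = ½ · t · |ΔQ| = ½ · 21 · 18 = €189.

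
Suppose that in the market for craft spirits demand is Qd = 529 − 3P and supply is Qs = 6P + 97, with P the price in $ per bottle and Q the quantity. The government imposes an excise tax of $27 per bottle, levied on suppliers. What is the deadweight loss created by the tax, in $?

Before the tax: set 529 − 3P = 6P + 97 → P* = $48, Q* = 385.
With the tax collected from suppliers, supply shifts: Qs = 6(P − 27) + 97.
Solving gives Q = 331 with consumers paying $66 and suppliers receiving $39 (the $27 wedge).
Quantity falls by |ΔQ| = |385 − 331| = 54.
DWL = ½ · t · |ΔQ| = ½ · 27 · 54 = $729.

Deadweight loss = $729.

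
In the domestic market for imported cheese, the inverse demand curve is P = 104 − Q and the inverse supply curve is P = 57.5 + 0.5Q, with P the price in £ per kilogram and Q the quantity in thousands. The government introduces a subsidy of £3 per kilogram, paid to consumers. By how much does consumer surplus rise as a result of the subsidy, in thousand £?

Consumer surplus rises by £64 thousand.

Rewrite in direct form: Qd = 104 − P and Qs = 2P − 115.
Before the subsidy: set 104 − P = 2P − 115 → P* = £73, Q* = 31.
With a per-unit subsidy paid to consumers, each effectively pays P − 3, so demand becomes Qd = 104 − (P − 3).
Solving gives Q = 33 with consumers paying £71 and sellers receiving £74 (the £3 wedge).
ΔCS is the trapezoid between Q = 33 and Q = 31 of height £2: ½ · (31 + 33) · 2 = £64.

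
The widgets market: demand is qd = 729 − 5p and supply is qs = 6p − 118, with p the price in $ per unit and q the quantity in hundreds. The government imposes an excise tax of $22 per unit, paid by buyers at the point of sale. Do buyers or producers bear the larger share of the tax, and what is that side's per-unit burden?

Without the tax, 729 − 5p = 6p − 118 gives 11p = 847, so p* = $77 and q* = 344.
With the tax collected from buyers, demand (in seller-price terms) shifts: qd = 729 − 5(p + 22).
New equilibrium: buyers pay $89, producers receive $67, q = 284. (Wedge: pb − ps = 22.)
Per-unit burden: buyers $12, producers $10.
Buyers take the larger share because demand is less price-elastic here (demand slope 5 vs supply slope 6).
The less price-elastic side of the market bears the larger share of a per-unit tax.

Buyers bear the larger share: $12 per unit.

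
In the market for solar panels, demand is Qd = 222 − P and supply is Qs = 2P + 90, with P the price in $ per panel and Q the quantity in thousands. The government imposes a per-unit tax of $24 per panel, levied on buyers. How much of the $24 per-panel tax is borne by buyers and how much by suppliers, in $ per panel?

Buyers bear $16 per panel; suppliers bear $8 per panel.

Without the tax, 222 − P = 2P + 90 gives 3P = 132, so P* = $44 and Q* = 178.
With the tax collected from buyers, demand (in seller-price terms) shifts: Qd = 222 − (P + 24).
Solving gives Q = 162 with buyers paying $60 and suppliers receiving $36 (the $24 wedge).
Burden on buyers: $16; on suppliers: $8. (They sum to $24.)
The less price-elastic side of the market bears the larger share of a per-unit tax.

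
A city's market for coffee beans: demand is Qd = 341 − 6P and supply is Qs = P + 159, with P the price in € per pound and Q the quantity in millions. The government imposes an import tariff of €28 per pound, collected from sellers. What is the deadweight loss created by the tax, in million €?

Without the tax, 341 − 6P = P + 159 gives 7P = 182, so P* = €26 and Q* = 185.
With the tax collected from sellers, supply shifts: Qs = (P − 28) + 159.
New equilibrium: consumers pay €30, sellers receive €2, Q = 161. (Wedge: Pb − Ps = 28.)
Quantity falls by |ΔQ| = |185 − 161| = 24.
DWL = ½ · t · |ΔQ| = ½ · 28 · 24 = €336.

Deadweight loss = €336 million.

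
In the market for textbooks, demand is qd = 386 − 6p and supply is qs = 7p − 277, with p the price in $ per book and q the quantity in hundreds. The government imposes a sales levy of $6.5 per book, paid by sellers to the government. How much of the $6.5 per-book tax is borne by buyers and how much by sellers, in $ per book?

Buyers bear $3.5 per book; sellers bear $3 per book.

Before the tax: set 386 − 6p = 7p − 277 → p* = $51, q* = 80.
With the tax collected from sellers, supply shifts: qs = 7(p − 6.5) − 277.
New equilibrium: buyers pay $54.5, sellers receive $48, q = 59. (Wedge: pb − ps = 6.5.)
Burden on buyers: $3.5; on sellers: $3. (They sum to $6.5.)
The less price-elastic side of the market bears the larger share of a per-unit tax.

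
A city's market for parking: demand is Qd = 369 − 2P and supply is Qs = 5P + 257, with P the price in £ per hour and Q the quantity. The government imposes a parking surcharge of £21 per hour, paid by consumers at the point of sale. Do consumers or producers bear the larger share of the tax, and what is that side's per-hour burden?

Before the tax: set 369 − 2P = 5P + 257 → P* = £16, Q* = 337.
With the tax collected from consumers, demand (in seller-price terms) shifts: Qd = 369 − 2(P + 21).
New equilibrium: consumers pay £31, producers receive £10, Q = 307. (Wedge: Pb − Ps = 21.)
Per-hour burden: consumers £15, producers £6.
Consumers take the larger share because demand is less price-elastic here (demand slope 2 vs supply slope 5).

Consumers bear the larger share: £15 per hour.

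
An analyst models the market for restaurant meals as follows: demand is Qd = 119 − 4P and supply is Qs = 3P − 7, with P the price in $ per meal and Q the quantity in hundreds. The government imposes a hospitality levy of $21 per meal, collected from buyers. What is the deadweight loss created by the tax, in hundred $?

Without the tax, 119 − 4P = 3P − 7 gives 7P = 126, so P* = $18 and Q* = 47.
With the tax collected from buyers, demand (in seller-price terms) shifts: Qd = 119 − 4(P + 21).
Solving gives Q = 11 with buyers paying $27 and suppliers receiving $6 (the $21 wedge).
Quantity falls by |ΔQ| = |47 − 11| = 36.
DWL = ½ · t · |ΔQ| = ½ · 21 · 36 = $378.

Deadweight loss = $378 hundred.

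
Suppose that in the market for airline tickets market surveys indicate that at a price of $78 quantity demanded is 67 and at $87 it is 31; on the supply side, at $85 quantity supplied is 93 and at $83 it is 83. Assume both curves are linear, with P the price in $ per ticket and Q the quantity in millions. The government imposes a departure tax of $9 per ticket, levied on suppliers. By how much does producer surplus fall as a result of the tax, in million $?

Demand slope: (31 − 67)/(87 − 78) = -4, so Qd = 379 − 4P.
Supply slope: (83 − 93)/(83 − 85) = 5, so Qs = 5P − 332.
Without the tax, 379 − 4P = 5P − 332 gives 9P = 711, so P* = $79 and Q* = 63.
With the tax collected from suppliers, supply shifts: Qs = 5(P − 9) − 332.
Solving gives Q = 43 with consumers paying $84 and suppliers receiving $75 (the $9 wedge).
ΔPS is the trapezoid between Q = 43 and Q = 63 of height $4: ½ · (63 + 43) · 4 = $212.

Producer surplus falls by $212 million.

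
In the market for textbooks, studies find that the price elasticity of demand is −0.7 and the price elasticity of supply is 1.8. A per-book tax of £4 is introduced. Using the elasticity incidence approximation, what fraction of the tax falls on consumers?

Consumers' share ≈ 0.72.

Incidence ratio: consumers' share ≈ εs / (εs + |εd|) = 1.8 / (1.8 + 0.7) = 0.72.
Supply is the more elastic side, so consumers bear the larger share.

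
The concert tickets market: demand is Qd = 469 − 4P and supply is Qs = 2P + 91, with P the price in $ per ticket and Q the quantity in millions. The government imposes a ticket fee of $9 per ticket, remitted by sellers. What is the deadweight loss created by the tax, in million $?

Before the tax: set 469 − 4P = 2P + 91 → P* = $63, Q* = 217.
With the tax collected from sellers, supply shifts: Qs = 2(P − 9) + 91.
New equilibrium: buyers pay $66, sellers receive $57, Q = 205. (Wedge: Pb − Ps = 9.)
Quantity falls by |ΔQ| = |217 − 205| = 12.
DWL = ½ · t · |ΔQ| = ½ · 9 · 12 = $54.

Deadweight loss = $54 million.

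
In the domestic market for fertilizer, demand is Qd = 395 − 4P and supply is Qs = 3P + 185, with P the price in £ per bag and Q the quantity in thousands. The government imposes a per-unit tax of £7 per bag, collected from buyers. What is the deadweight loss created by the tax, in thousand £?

Deadweight loss = £42 thousand.

Without the tax, 395 − 4P = 3P + 185 gives 7P = 210, so P* = £30 and Q* = 275.
With the tax collected from buyers, demand (in seller-price terms) shifts: Qd = 395 − 4(P + 7).
Solving gives Q = 263 with buyers paying £33 and sellers receiving £26 (the £7 wedge).
Quantity falls by |ΔQ| = |275 − 263| = 12.
DWL = ½ · t · |ΔQ| = ½ · 7 · 12 = £42.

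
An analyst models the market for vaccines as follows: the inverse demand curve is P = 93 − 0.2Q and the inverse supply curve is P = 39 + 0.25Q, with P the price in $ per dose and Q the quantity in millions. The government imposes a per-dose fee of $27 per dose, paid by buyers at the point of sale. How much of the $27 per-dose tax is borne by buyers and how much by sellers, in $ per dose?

Inverting to Q(P) form: Qd = 465 − 5P; Qs = 4P − 156.
Without the tax, 465 − 5P = 4P − 156 gives 9P = 621, so P* = $69 and Q* = 120.
With the tax collected from buyers, demand (in seller-price terms) shifts: Qd = 465 − 5(P + 27).
New equilibrium: buyers pay $81, sellers receive $54, Q = 60. (Wedge: Pb − Ps = 27.)
Burden on buyers: $12; on sellers: $15. (They sum to $27.)
The less price-elastic side of the market bears the larger share of a per-unit tax.

Buyers bear $12 per dose; sellers bear $15 per dose.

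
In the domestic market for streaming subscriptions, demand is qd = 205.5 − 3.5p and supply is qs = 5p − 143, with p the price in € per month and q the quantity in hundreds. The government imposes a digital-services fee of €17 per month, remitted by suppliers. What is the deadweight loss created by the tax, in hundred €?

Without the tax, 205.5 − 3.5p = 5p − 143 gives 8.5p = 348.5, so p* = €41 and q* = 62.
With the tax collected from suppliers, supply shifts: qs = 5(p − 17) − 143.
Solving gives q = 27 with buyers paying €51 and suppliers receiving €34 (the €17 wedge).
Quantity falls by |ΔQ| = |62 − 27| = 35.
DWL = ½ · t · |ΔQ| = ½ · 17 · 35 = €297.5.

Deadweight loss = €297.5 hundred.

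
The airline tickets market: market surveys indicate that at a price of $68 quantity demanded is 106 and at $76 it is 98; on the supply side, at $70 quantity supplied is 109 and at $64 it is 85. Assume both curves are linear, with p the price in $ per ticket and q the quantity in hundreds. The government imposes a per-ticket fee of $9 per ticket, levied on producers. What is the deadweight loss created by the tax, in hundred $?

Deadweight loss = $32.4 hundred.

Demand slope: (98 − 106)/(76 − 68) = -1, so qd = 174 − p.
Supply slope: (85 − 109)/(64 − 70) = 4, so qs = 4p − 171.
Without the tax, 174 − p = 4p − 171 gives 5p = 345, so p* = $69 and q* = 105.
With the tax collected from producers, supply shifts: qs = 4(p − 9) − 171.
New equilibrium: buyers pay $76.2, producers receive $67.2, q = 97.8. (Wedge: pb − ps = 9.)
Quantity falls by |ΔQ| = |105 − 97.8| = 7.2.
DWL = ½ · t · |ΔQ| = ½ · 9 · 7.2 = $32.4.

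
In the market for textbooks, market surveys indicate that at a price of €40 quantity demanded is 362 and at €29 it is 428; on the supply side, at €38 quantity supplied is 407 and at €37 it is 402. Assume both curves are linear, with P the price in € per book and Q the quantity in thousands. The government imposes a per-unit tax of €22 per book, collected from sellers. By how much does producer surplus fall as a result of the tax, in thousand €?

Demand slope: (428 − 362)/(29 − 40) = -6, so Qd = 602 − 6P.
Supply slope: (402 − 407)/(37 − 38) = 5, so Qs = 5P + 217.
Before the tax: set 602 − 6P = 5P + 217 → P* = €35, Q* = 392.
With the tax collected from sellers, supply shifts: Qs = 5(P − 22) + 217.
New equilibrium: consumers pay €45, sellers receive €23, Q = 332. (Wedge: Pb − Ps = 22.)
ΔPS is the trapezoid between Q = 332 and Q = 392 of height €12: ½ · (392 + 332) · 12 = €4344.

Producer surplus falls by €4344 thousand.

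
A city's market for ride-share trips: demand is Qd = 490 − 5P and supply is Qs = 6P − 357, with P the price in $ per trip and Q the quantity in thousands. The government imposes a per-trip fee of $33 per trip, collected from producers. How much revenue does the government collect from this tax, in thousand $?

Tax revenue = $495 thousand.

Without the tax, 490 − 5P = 6P − 357 gives 11P = 847, so P* = $77 and Q* = 105.
With the tax collected from producers, supply shifts: Qs = 6(P − 33) − 357.
Solving gives Q = 15 with buyers paying $95 and producers receiving $62 (the $33 wedge).
Revenue = t · Q = 33 · 15 = $495.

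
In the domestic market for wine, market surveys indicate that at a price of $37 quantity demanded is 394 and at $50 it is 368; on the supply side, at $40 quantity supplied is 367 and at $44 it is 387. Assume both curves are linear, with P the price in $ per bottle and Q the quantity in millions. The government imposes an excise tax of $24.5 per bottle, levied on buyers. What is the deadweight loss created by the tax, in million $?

Demand slope: (368 − 394)/(50 − 37) = -2, so Qd = 468 − 2P.
Supply slope: (387 − 367)/(44 − 40) = 5, so Qs = 5P + 167.
Without the tax, 468 − 2P = 5P + 167 gives 7P = 301, so P* = $43 and Q* = 382.
With the tax collected from buyers, demand (in seller-price terms) shifts: Qd = 468 − 2(P + 24.5).
New equilibrium: buyers pay $60.5, producers receive $36, Q = 347. (Wedge: Pb − Ps = 24.5.)
Quantity falls by |ΔQ| = |382 − 347| = 35.
DWL = ½ · t · |ΔQ| = ½ · 24.5 · 35 = $428.75.

Deadweight loss = $428.75 million.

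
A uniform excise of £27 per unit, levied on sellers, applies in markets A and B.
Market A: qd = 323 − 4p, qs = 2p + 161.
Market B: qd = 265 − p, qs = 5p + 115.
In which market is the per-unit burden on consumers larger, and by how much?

Market A: pre-tax p* = £27, q* = 215; post-tax q = 179; per-unit burden on consumers = £9.
Market B: pre-tax p* = £25, q* = 240; post-tax q = 217.5; per-unit burden on consumers = £22.5.
Difference: £9 vs £22.5 → market B is larger by £13.5.

Market B, by £13.5.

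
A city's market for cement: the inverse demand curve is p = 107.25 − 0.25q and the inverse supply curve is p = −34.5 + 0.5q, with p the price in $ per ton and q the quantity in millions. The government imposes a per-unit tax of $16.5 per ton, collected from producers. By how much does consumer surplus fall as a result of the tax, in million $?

Consumer surplus falls by $979 million.

Inverting to q(p) form: qd = 429 − 4p; qs = 2p + 69.
Before the tax: set 429 − 4p = 2p + 69 → p* = $60, q* = 189.
With the tax collected from producers, supply shifts: qs = 2(p − 16.5) + 69.
Solving gives q = 167 with buyers paying $65.5 and producers receiving $49 (the $16.5 wedge).
ΔCS is the trapezoid between Q = 167 and Q = 189 of height $5.5: ½ · (189 + 167) · 5.5 = $979.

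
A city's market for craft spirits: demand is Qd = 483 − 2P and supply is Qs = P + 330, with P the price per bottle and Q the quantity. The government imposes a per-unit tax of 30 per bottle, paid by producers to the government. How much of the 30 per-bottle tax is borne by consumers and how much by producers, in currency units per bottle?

Consumers bear 10 per bottle; producers bear 20 per bottle.

Without the tax, 483 − 2P = P + 330 gives 3P = 153, so P* = 51 and Q* = 381.
With the tax collected from producers, supply shifts: Qs = (P − 30) + 330.
New equilibrium: consumers pay 61, producers receive 31, Q = 361. (Wedge: Pb − Ps = 30.)
Burden on consumers: 10; on producers: 20. (They sum to 30.)
The less price-elastic side of the market bears the larger share of a per-unit tax.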